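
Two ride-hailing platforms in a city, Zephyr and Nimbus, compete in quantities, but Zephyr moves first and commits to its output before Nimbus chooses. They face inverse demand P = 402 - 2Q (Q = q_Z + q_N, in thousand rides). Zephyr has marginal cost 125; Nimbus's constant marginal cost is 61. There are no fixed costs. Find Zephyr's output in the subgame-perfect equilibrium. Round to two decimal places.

The follower Nimbus best-responds to any q_Z: π_N = (402 - 2Q)q_N - 61q_N.
Setting the follower's marginal profit to zero, 341 - 2q_Z - 4q_N = 0, i.e. q_N = (341 - 2q_Z)/4.
Zephyr substitutes q_N(q_Z) into its own profit: π_Z = q_Z(402 - 2q_Z - (341 - 2q_Z)/2) - 125q_Z = (463/2 - q_Z)q_Z - 125q_Z.
The leader's first-order condition 213/2 - 2q_Z = 0 yields q_Z = 213/4.
Then q_N = (341 - 2·(213/4))/4 = 469/8.

53.25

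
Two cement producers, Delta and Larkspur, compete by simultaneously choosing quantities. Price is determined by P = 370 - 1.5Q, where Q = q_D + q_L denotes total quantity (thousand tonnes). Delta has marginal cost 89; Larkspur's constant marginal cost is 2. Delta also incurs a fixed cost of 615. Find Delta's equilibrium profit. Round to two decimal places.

Delta's profit: π_D = (370 - 1.5Q)q_D - (89q_D). Setting ∂π_D/∂q_D = 0: 281 - 3q_D - (3/2)(q_L) = 0.
Larkspur's first-order condition: 368 - 3q_L - (3/2)(q_D) = 0.
Rearranging gives the reaction functions q_D = (281 - (3/2)q_L)/3 and q_L = (368 - (3/2)q_D)/3.
Solving the pair: q_D = 388/9, q_L = 910/9.
Price P = 370 - (3/2)·(1298/9) = 461/3.
Delta's profit: (461/3 - 89)·(388/9) - 615 = 2172.8519.

2172.85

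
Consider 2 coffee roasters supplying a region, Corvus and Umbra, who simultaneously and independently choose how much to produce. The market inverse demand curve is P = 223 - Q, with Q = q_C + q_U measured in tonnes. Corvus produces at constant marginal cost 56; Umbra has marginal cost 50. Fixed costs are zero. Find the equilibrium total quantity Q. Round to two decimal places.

Corvus's profit: π_C = (223 - Q)q_C - (56q_C). Setting ∂π_C/∂q_C = 0: 167 - 2q_C - (q_U) = 0.
Umbra's first-order condition: 173 - 2q_U - (q_C) = 0.
So q_C = (167 - q_U)/2 and q_U = (173 - q_C)/2.
Solving the pair: q_C = 161/3, q_U = 179/3.
Total output Q = 161/3 + 179/3 = 340/3.

113.33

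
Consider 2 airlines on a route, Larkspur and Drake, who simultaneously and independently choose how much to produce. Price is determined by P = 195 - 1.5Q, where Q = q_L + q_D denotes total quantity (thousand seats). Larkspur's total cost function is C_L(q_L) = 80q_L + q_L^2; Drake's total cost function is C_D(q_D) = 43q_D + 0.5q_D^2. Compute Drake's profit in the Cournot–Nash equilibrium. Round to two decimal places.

2191.03

Larkspur's profit: π_L = (195 - 1.5Q)q_L - (80q_L + q_L²). Setting ∂π_L/∂q_L = 0: 115 - 5q_L - (3/2)(q_D) = 0.
Drake's profit: π_D = (195 - 1.5Q)q_D - (43q_D + (1/2)q_D²). Setting ∂π_D/∂q_D = 0: 152 - 4q_D - (3/2)(q_L) = 0.
Rearranging gives the reaction functions q_L = (115 - (3/2)q_D)/5 and q_D = (152 - (3/2)q_L)/4.
Substituting one into the other gives q_L = 928/71 and q_D = 33.0986.
Price P = 195 - (3/2)·46.1690 = 125.7465.
Drake's profit: 125.7465·33.0986 - 43·33.0986 - (1/2)·33.0986² = 2191.0335.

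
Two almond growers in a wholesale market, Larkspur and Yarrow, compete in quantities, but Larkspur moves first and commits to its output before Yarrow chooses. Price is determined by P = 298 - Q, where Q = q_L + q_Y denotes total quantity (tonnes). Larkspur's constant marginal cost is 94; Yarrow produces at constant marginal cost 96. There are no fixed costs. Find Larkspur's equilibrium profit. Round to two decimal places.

5304.50

The follower Yarrow best-responds to any q_L: π_Y = (298 - Q)q_Y - 96q_Y.
Follower FOC: 202 - q_L - 2q_Y = 0, so q_Y(q_L) = (202 - q_L)/2.
Larkspur substitutes q_Y(q_L) into its own profit: π_L = q_L(298 - q_L - (202 - q_L)/2) - 94q_L = (197 - (1/2)q_L)q_L - 94q_L.
Maximising: ∂π_L/∂q_L = 103 - q_L = 0, giving q_L = 103.
Then q_Y = (202 - 103)/2 = 99/2.
Price P = 298 - 305/2 = 291/2.
Larkspur's profit: (291/2 - 94)·103 = 5304.5000.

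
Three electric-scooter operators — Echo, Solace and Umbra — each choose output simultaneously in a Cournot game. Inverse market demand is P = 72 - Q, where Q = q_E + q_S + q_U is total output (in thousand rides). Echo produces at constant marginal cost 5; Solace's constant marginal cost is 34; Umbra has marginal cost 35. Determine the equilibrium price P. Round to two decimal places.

36.50

Echo's profit: π_E = (72 - Q)q_E - (5q_E). Setting ∂π_E/∂q_E = 0: 67 - 2q_E - (q_S + q_U) = 0.
Solace's profit: π_S = (72 - Q)q_S - (34q_S). Setting ∂π_S/∂q_S = 0: 38 - 2q_S - (q_E + q_U) = 0.
Umbra's profit: π_U = (72 - Q)q_U - (35q_U). Setting ∂π_U/∂q_U = 0: 37 - 2q_U - (q_E + q_S) = 0.
Adding the 3 first-order conditions: 142 − 4Q = 0, so Q = 71/2.
Back-substituting: q_E = (67 − 71/2) = 63/2, q_S = (38 − 71/2) = 5/2, q_U = (37 − 71/2) = 3/2.
Total output Q = 71/2, so price P = 72 - 71/2 = 73/2.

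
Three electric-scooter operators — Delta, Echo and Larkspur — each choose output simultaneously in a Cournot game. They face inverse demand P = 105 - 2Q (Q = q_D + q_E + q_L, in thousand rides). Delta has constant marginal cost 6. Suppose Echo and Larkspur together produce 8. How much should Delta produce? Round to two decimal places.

With rivals' combined output fixed at 8, Delta's profit is π_D = (105 - 2·8 - 2q_D)q_D - (6q_D) = (89 - 2q_D)q_D - (6q_D).
∂π_D/∂q_D = 83 - 4q_D = 0, so q_D = 83/4.

20.75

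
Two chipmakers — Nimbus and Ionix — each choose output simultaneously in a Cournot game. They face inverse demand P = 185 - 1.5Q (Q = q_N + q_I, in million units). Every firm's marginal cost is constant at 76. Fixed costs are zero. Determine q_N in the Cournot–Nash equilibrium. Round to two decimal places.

Each firm earns π_i = (185 - 1.5Q)q_i - 76q_i.
Setting ∂π_i/∂q_i = 0 with rivals' quantities fixed: 109 - 3q_i - (3/2)q_j = 0.
With identical firms every q_j equals q_i, so q_j = q_i and 109 = (9/2)q_i, giving q_i = 218/9.

24.22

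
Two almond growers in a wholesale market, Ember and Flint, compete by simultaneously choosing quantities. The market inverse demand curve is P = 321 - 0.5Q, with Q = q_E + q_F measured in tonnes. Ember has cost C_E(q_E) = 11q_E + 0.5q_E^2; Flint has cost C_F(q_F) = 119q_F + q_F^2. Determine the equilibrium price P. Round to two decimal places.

227.26

Ember's profit: π_E = (321 - 0.5Q)q_E - (11q_E + (1/2)q_E²). Setting ∂π_E/∂q_E = 0: 310 - 2q_E - (1/2)(q_F) = 0.
Flint's profit: π_F = (321 - 0.5Q)q_F - (119q_F + q_F²). Setting ∂π_F/∂q_F = 0: 202 - 3q_F - (1/2)(q_E) = 0.
Rearranging gives the reaction functions q_E = (310 - (1/2)q_F)/2 and q_F = (202 - (1/2)q_E)/3.
Substituting one into the other gives q_E = 144.1739 and q_F = 996/23.
Total output Q = 187.4783, so price P = 321 - (1/2)·187.4783 = 227.2609.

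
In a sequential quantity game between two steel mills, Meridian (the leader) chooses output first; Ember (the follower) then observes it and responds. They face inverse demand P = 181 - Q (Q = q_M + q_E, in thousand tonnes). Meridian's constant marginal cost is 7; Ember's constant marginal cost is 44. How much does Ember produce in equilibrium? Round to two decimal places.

Solve by backward induction. Given q_M, the follower Ember maximises π_E = (181 - q_M - q_E)q_E - 44q_E.
∂π_E/∂q_E = 137 - q_M - 2q_E = 0 gives the reaction function q_E = (137 - q_M)/2.
The leader anticipates this reaction. Substituting into P = 181 - Q gives P = 225/2 - (1/2)q_M, so π_M = (225/2 - (1/2)q_M)q_M - 7q_M.
Maximising: ∂π_M/∂q_M = 211/2 - q_M = 0, giving q_M = 211/2.
Then q_E = (137 - 211/2)/2 = 63/4.

15.75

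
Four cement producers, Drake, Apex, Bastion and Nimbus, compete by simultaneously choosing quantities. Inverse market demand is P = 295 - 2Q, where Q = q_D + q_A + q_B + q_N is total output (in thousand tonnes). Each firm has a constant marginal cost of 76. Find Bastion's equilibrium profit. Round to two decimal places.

959.22

Each firm earns π_i = (295 - 2Q)q_i - 76q_i.
Setting ∂π_i/∂q_i = 0 with rivals' quantities fixed: 219 - 4q_i - 2·Σ_{j≠i} q_j = 0.
With identical firms every q_j equals q_i, so Σ_{j≠i} q_j = 3q_i and 219 = 10q_i, giving q_i = 219/10.
Price P = 295 - 2·(438/5) = 599/5.
Bastion's profit: (599/5 - 76)·(219/10) = 959.2200.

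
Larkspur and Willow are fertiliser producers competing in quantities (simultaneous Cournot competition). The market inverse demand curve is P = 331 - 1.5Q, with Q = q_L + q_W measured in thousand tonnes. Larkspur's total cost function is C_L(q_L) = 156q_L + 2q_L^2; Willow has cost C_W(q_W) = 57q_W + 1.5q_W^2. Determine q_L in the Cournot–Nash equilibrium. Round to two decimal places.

16.08

Larkspur's profit: π_L = (331 - 1.5Q)q_L - (156q_L + 2q_L²). Setting ∂π_L/∂q_L = 0: 175 - 7q_L - (3/2)(q_W) = 0.
Willow's profit: π_W = (331 - 1.5Q)q_W - (57q_W + (3/2)q_W²). Setting ∂π_W/∂q_W = 0: 274 - 6q_W - (3/2)(q_L) = 0.
So q_L = (175 - (3/2)q_W)/7 and q_W = (274 - (3/2)q_L)/6.
Substituting one into the other gives q_L = 852/53 and q_W = 41.6478.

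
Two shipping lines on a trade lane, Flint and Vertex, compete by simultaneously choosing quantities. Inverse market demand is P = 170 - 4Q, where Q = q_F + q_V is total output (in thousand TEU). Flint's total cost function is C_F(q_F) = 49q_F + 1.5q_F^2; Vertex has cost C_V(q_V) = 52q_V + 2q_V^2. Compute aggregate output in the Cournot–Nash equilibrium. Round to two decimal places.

Flint's profit: π_F = (170 - 4Q)q_F - (49q_F + (3/2)q_F²). Setting ∂π_F/∂q_F = 0: 121 - 11q_F - 4(q_V) = 0.
Vertex's first-order condition: 118 - 12q_V - 4(q_F) = 0.
Rearranging gives the reaction functions q_F = (121 - 4q_V)/11 and q_V = (118 - 4q_F)/12.
Substituting one into the other gives q_F = 245/29 and q_V = 407/58.
Total output Q = 245/29 + 407/58 = 897/58.

15.47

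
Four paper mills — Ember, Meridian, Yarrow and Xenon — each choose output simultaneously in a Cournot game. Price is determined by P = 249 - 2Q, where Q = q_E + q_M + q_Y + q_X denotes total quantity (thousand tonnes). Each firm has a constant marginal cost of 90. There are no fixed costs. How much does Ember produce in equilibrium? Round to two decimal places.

Each firm earns π_i = (249 - 2Q)q_i - 90q_i.
Setting ∂π_i/∂q_i = 0 with rivals' quantities fixed: 159 - 4q_i - 2·Σ_{j≠i} q_j = 0.
By symmetry each firm produces the same amount; substituting Σ_{j≠i} q_j = 3q_i yields q_i = 159/10.

15.90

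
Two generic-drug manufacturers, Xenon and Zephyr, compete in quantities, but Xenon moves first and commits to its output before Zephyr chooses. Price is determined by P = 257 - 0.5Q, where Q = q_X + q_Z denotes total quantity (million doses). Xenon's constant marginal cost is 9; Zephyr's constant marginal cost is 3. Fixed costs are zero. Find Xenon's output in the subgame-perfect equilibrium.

The follower Zephyr best-responds to any q_X: π_Z = (257 - 0.5Q)q_Z - 3q_Z.
Follower FOC: 254 - (1/2)q_X - q_Z = 0, so q_Z(q_X) = (254 - (1/2)q_X).
The leader anticipates this reaction. Substituting into P = 257 - 0.5Q gives P = 130 - (1/4)q_X, so π_X = (130 - (1/4)q_X)q_X - 9q_X.
Maximising: ∂π_X/∂q_X = 121 - (1/2)q_X = 0, giving q_X = 242.
Then q_Z = (254 - (1/2)·242) = 133.

242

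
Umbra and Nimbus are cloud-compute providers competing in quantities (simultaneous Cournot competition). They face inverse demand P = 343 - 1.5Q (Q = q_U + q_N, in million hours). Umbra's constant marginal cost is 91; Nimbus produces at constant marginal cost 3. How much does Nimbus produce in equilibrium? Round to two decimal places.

95.11

Umbra's profit: π_U = (343 - 1.5Q)q_U - (91q_U). Setting ∂π_U/∂q_U = 0: 252 - 3q_U - (3/2)(q_N) = 0.
Nimbus's profit: π_N = (343 - 1.5Q)q_N - (3q_N). Setting ∂π_N/∂q_N = 0: 340 - 3q_N - (3/2)(q_U) = 0.
Rearranging gives the reaction functions q_U = (252 - (3/2)q_N)/3 and q_N = (340 - (3/2)q_U)/3.
Solving the pair: q_U = 328/9, q_N = 856/9.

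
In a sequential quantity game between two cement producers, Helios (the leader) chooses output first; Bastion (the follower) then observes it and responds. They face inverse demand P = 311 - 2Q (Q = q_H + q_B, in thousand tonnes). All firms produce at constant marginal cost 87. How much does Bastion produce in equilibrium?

28

Solve by backward induction. Given q_H, the follower Bastion maximises π_B = (311 - 2q_H - 2q_B)q_B - 87q_B.
∂π_B/∂q_B = 224 - 2q_H - 4q_B = 0 gives the reaction function q_B = (224 - 2q_H)/4.
Helios substitutes q_B(q_H) into its own profit: π_H = q_H(311 - 2q_H - (224 - 2q_H)/2) - 87q_H = (199 - q_H)q_H - 87q_H.
Leader FOC: 112 - 2q_H = 0, so q_H = 56.
Then q_B = (224 - 2·56)/4 = 28.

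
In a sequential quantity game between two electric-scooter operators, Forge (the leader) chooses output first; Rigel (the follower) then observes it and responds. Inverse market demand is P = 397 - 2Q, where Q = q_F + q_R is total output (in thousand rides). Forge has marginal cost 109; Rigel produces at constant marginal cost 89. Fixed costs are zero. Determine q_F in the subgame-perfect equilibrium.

67

Solve by backward induction. Given q_F, the follower Rigel maximises π_R = (397 - 2q_F - 2q_R)q_R - 89q_R.
Setting the follower's marginal profit to zero, 308 - 2q_F - 4q_R = 0, i.e. q_R = (308 - 2q_F)/4.
The leader anticipates this reaction. Substituting into P = 397 - 2Q gives P = 243 - q_F, so π_F = (243 - q_F)q_F - 109q_F.
Maximising: ∂π_F/∂q_F = 134 - 2q_F = 0, giving q_F = 67.
Then q_R = (308 - 2·67)/4 = 87/2.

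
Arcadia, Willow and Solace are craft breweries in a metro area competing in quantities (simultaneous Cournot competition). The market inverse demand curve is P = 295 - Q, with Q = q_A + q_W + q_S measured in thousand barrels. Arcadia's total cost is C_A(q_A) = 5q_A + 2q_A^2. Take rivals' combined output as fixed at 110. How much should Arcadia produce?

With rivals' combined output fixed at 110, Arcadia's profit is π_A = (295 - 110 - q_A)q_A - (5q_A + 2q_A²) = (185 - q_A)q_A - (5q_A + 2q_A²).
∂π_A/∂q_A = 180 - 6q_A = 0, so q_A = 30.

30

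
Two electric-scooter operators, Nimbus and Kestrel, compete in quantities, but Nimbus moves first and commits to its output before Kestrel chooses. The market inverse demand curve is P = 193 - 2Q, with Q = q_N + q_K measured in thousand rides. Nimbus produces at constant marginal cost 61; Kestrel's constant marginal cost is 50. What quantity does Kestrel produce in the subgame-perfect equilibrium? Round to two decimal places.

The follower Kestrel best-responds to any q_N: π_K = (193 - 2Q)q_K - 50q_K.
∂π_K/∂q_K = 143 - 2q_N - 4q_K = 0 gives the reaction function q_K = (143 - 2q_N)/4.
Nimbus substitutes q_K(q_N) into its own profit: π_N = q_N(193 - 2q_N - (143 - 2q_N)/2) - 61q_N = (243/2 - q_N)q_N - 61q_N.
Leader FOC: 121/2 - 2q_N = 0, so q_N = 121/4.
Then q_K = (143 - 2·(121/4))/4 = 165/8.

20.63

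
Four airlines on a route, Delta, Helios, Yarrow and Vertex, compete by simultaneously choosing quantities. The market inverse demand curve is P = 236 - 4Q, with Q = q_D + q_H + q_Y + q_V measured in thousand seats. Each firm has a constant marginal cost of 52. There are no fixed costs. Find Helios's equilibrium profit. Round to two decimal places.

338.56

A representative firm's profit is π_i = q_i(236 - 4Q) - 52q_i.
First-order condition (treating rivals' output as given): 184 - 8q_i - 4·Σ_{j≠i} q_j = 0.
With identical firms every q_j equals q_i, so Σ_{j≠i} q_j = 3q_i and 184 = 20q_i, giving q_i = 46/5.
Price P = 236 - 4·(184/5) = 444/5.
Helios's profit: (444/5 - 52)·(46/5) = 338.5600.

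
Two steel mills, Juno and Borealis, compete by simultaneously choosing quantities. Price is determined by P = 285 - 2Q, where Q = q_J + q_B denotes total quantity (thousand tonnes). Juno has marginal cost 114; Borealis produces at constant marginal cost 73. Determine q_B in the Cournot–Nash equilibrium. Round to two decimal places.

42.17

Juno's profit: π_J = (285 - 2Q)q_J - (114q_J). Setting ∂π_J/∂q_J = 0: 171 - 4q_J - 2(q_B) = 0.
Borealis's first-order condition: 212 - 4q_B - 2(q_J) = 0.
Best responses: q_J = (171 - 2q_B)/4, q_B = (212 - 2q_J)/4.
Solving the pair: q_J = 65/3, q_B = 253/6.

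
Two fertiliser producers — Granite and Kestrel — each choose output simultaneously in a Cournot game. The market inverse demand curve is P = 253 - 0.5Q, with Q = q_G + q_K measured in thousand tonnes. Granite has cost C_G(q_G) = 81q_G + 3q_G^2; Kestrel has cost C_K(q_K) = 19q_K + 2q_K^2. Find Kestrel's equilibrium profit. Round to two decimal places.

4986.71

Granite's profit: π_G = (253 - 0.5Q)q_G - (81q_G + 3q_G²). Setting ∂π_G/∂q_G = 0: 172 - 7q_G - (1/2)(q_K) = 0.
Kestrel's first-order condition: 234 - 5q_K - (1/2)(q_G) = 0.
So q_G = (172 - (1/2)q_K)/7 and q_K = (234 - (1/2)q_G)/5.
Substituting one into the other gives q_G = 21.3813 and q_K = 44.6619.
Price P = 253 - (1/2)·66.0432 = 219.9784.
Kestrel's profit: 219.9784·44.6619 - 19·44.6619 - 2·44.6619² = 4986.7067.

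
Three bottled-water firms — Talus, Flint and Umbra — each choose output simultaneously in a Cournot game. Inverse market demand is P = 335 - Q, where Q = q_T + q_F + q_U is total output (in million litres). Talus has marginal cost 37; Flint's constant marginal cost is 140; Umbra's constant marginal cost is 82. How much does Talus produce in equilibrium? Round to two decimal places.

Talus's profit: π_T = (335 - Q)q_T - (37q_T). Setting ∂π_T/∂q_T = 0: 298 - 2q_T - (q_F + q_U) = 0.
Flint's profit: π_F = (335 - Q)q_F - (140q_F). Setting ∂π_F/∂q_F = 0: 195 - 2q_F - (q_T + q_U) = 0.
Umbra's profit: π_U = (335 - Q)q_U - (82q_U). Setting ∂π_U/∂q_U = 0: 253 - 2q_U - (q_T + q_F) = 0.
Summing all 3 equations gives 746 − 4Q = 0, hence Q = 373/2.
Back-substituting: q_T = (298 − 373/2) = 223/2, q_F = (195 − 373/2) = 17/2, q_U = (253 − 373/2) = 133/2.

111.50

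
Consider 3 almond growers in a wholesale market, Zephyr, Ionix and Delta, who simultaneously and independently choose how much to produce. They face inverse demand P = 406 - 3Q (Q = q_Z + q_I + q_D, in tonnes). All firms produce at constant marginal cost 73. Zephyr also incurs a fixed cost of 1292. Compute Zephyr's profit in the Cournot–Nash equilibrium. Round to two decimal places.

1018.19

Each firm earns π_i = (406 - 3Q)q_i - 73q_i.
Setting ∂π_i/∂q_i = 0 with rivals' quantities fixed: 333 - 6q_i - 3·Σ_{j≠i} q_j = 0.
By symmetry each firm produces the same amount; substituting Σ_{j≠i} q_j = 2q_i yields q_i = 333/12 = 111/4.
Price P = 406 - 3·(333/4) = 625/4.
Zephyr's profit: (625/4 - 73)·(111/4) - 1292 = 1018.1875.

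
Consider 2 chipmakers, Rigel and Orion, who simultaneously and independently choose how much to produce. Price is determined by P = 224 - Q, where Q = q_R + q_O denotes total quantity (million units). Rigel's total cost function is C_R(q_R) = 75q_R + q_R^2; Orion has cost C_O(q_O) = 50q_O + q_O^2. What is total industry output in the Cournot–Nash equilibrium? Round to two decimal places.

Rigel's profit: π_R = (224 - Q)q_R - (75q_R + q_R²). Setting ∂π_R/∂q_R = 0: 149 - 4q_R - (q_O) = 0.
Orion's first-order condition: 174 - 4q_O - (q_R) = 0.
So q_R = (149 - q_O)/4 and q_O = (174 - q_R)/4.
Substituting one into the other gives q_R = 422/15 and q_O = 547/15.
Total output Q = 422/15 + 547/15 = 323/5.

64.60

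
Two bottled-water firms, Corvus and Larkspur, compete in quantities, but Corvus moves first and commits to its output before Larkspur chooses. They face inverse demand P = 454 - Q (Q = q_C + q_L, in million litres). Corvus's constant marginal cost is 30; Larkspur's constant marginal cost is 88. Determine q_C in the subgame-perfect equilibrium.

241

Solve by backward induction. Given q_C, the follower Larkspur maximises π_L = (454 - q_C - q_L)q_L - 88q_L.
Setting the follower's marginal profit to zero, 366 - q_C - 2q_L = 0, i.e. q_L = (366 - q_C)/2.
The leader anticipates this reaction. Substituting into P = 454 - Q gives P = 271 - (1/2)q_C, so π_C = (271 - (1/2)q_C)q_C - 30q_C.
Maximising: ∂π_C/∂q_C = 241 - q_C = 0, giving q_C = 241.
Then q_L = (366 - 241)/2 = 125/2.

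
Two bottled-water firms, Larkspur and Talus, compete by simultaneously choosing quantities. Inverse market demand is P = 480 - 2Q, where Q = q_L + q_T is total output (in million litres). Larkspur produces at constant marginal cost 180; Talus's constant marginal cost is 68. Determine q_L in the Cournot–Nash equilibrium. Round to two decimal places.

31.33

Larkspur's profit: π_L = (480 - 2Q)q_L - (180q_L). Setting ∂π_L/∂q_L = 0: 300 - 4q_L - 2(q_T) = 0.
Talus's first-order condition: 412 - 4q_T - 2(q_L) = 0.
So q_L = (300 - 2q_T)/4 and q_T = (412 - 2q_L)/4.
Substituting one into the other gives q_L = 94/3 and q_T = 262/3.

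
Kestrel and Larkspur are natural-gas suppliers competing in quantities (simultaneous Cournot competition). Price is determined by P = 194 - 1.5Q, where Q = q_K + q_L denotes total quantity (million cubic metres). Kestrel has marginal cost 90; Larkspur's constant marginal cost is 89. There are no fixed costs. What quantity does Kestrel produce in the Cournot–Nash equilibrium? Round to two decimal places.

22.89

Kestrel's profit: π_K = (194 - 1.5Q)q_K - (90q_K). Setting ∂π_K/∂q_K = 0: 104 - 3q_K - (3/2)(q_L) = 0.
Larkspur's profit: π_L = (194 - 1.5Q)q_L - (89q_L). Setting ∂π_L/∂q_L = 0: 105 - 3q_L - (3/2)(q_K) = 0.
Rearranging gives the reaction functions q_K = (104 - (3/2)q_L)/3 and q_L = (105 - (3/2)q_K)/3.
Solving the pair: q_K = 206/9, q_L = 212/9.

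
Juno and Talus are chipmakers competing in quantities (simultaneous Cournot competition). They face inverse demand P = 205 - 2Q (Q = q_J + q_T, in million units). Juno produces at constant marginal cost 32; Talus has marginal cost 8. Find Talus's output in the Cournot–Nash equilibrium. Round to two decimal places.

36.83

Juno's profit: π_J = (205 - 2Q)q_J - (32q_J). Setting ∂π_J/∂q_J = 0: 173 - 4q_J - 2(q_T) = 0.
Talus's first-order condition: 197 - 4q_T - 2(q_J) = 0.
Rearranging gives the reaction functions q_J = (173 - 2q_T)/4 and q_T = (197 - 2q_J)/4.
Solving the pair: q_J = 149/6, q_T = 221/6.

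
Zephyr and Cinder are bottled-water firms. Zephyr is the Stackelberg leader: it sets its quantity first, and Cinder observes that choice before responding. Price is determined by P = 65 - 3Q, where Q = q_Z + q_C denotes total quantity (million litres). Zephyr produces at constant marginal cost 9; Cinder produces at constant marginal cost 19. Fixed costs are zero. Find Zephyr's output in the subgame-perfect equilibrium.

The follower Cinder best-responds to any q_Z: π_C = (65 - 3Q)q_C - 19q_C.
Follower FOC: 46 - 3q_Z - 6q_C = 0, so q_C(q_Z) = (46 - 3q_Z)/6.
Zephyr substitutes q_C(q_Z) into its own profit: π_Z = q_Z(65 - 3q_Z - (46 - 3q_Z)/2) - 9q_Z = (42 - (3/2)q_Z)q_Z - 9q_Z.
Maximising: ∂π_Z/∂q_Z = 33 - 3q_Z = 0, giving q_Z = 11.
Then q_C = (46 - 3·11)/6 = 13/6.

11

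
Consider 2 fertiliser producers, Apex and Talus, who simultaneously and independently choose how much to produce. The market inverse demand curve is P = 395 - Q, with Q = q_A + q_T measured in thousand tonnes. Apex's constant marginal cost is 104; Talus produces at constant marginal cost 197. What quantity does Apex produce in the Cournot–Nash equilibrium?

128

Apex's profit: π_A = (395 - Q)q_A - (104q_A). Setting ∂π_A/∂q_A = 0: 291 - 2q_A - (q_T) = 0.
Talus's profit: π_T = (395 - Q)q_T - (197q_T). Setting ∂π_T/∂q_T = 0: 198 - 2q_T - (q_A) = 0.
Rearranging gives the reaction functions q_A = (291 - q_T)/2 and q_T = (198 - q_A)/2.
Solving the pair: q_A = 128, q_T = 35.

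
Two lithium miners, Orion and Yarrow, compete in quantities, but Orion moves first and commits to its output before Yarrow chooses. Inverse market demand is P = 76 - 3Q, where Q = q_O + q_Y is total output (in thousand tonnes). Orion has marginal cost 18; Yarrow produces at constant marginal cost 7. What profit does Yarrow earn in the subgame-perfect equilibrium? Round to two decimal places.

172.52

The follower Yarrow best-responds to any q_O: π_Y = (76 - 3Q)q_Y - 7q_Y.
Setting the follower's marginal profit to zero, 69 - 3q_O - 6q_Y = 0, i.e. q_Y = (69 - 3q_O)/6.
Orion substitutes q_Y(q_O) into its own profit: π_O = q_O(76 - 3q_O - (69 - 3q_O)/2) - 18q_O = (83/2 - (3/2)q_O)q_O - 18q_O.
Maximising: ∂π_O/∂q_O = 47/2 - 3q_O = 0, giving q_O = 47/6.
Then q_Y = (69 - 3·(47/6))/6 = 91/12.
Price P = 76 - 3·(185/12) = 119/4.
Yarrow's profit: (119/4 - 7)·(91/12) = 172.5208.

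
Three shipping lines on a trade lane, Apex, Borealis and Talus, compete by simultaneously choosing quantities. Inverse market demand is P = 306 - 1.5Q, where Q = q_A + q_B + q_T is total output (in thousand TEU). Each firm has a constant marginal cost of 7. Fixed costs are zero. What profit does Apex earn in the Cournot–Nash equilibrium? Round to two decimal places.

A representative firm's profit is π_i = q_i(306 - 1.5Q) - 7q_i.
First-order condition (treating rivals' output as given): 299 - 3q_i - (3/2)·Σ_{j≠i} q_j = 0.
With identical firms every q_j equals q_i, so Σ_{j≠i} q_j = 2q_i and 299 = 6q_i, giving q_i = 299/6.
Price P = 306 - (3/2)·(299/2) = 327/4.
Apex's profit: (327/4 - 7)·(299/6) = 3725.0417.

3725.04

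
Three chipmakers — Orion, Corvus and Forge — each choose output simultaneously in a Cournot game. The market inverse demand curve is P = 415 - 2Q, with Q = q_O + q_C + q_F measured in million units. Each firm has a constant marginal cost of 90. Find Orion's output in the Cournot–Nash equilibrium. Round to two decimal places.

Each firm earns π_i = (415 - 2Q)q_i - 90q_i.
Setting ∂π_i/∂q_i = 0 with rivals' quantities fixed: 325 - 4q_i - 2·Σ_{j≠i} q_j = 0.
With identical firms every q_j equals q_i, so Σ_{j≠i} q_j = 2q_i and 325 = 8q_i, giving q_i = 325/8.

40.63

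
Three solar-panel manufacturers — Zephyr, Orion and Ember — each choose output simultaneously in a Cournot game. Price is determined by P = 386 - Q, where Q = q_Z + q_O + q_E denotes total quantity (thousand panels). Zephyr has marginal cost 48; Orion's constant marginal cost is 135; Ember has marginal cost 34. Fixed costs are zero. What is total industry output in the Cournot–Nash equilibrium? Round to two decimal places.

235.25

Zephyr's profit: π_Z = (386 - Q)q_Z - (48q_Z). Setting ∂π_Z/∂q_Z = 0: 338 - 2q_Z - (q_O + q_E) = 0.
Orion's profit: π_O = (386 - Q)q_O - (135q_O). Setting ∂π_O/∂q_O = 0: 251 - 2q_O - (q_Z + q_E) = 0.
Ember's profit: π_E = (386 - Q)q_E - (34q_E). Setting ∂π_E/∂q_E = 0: 352 - 2q_E - (q_Z + q_O) = 0.
Summing all 3 equations gives 941 − 4Q = 0, hence Q = 941/4.
Back-substituting: q_Z = (338 − 941/4) = 411/4, q_O = (251 − 941/4) = 63/4, q_E = (352 − 941/4) = 467/4.
Total output Q = 411/4 + 63/4 + 467/4 = 941/4.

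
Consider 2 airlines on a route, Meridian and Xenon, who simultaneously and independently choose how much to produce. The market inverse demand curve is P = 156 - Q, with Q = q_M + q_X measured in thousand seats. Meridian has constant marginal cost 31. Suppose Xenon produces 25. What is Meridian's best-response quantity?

50

With the rival's output fixed at 25, Meridian's profit is π_M = (156 - 25 - q_M)q_M - (31q_M) = (131 - q_M)q_M - (31q_M).
∂π_M/∂q_M = 100 - 2q_M = 0, so q_M = 50.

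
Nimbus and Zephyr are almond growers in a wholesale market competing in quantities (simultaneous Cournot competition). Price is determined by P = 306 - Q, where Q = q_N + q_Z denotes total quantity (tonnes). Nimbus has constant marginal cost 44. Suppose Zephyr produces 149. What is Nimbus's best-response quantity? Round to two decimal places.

56.50

With the rival's output fixed at 149, Nimbus's profit is π_N = (306 - 149 - q_N)q_N - (44q_N) = (157 - q_N)q_N - (44q_N).
∂π_N/∂q_N = 113 - 2q_N = 0, so q_N = 113/2.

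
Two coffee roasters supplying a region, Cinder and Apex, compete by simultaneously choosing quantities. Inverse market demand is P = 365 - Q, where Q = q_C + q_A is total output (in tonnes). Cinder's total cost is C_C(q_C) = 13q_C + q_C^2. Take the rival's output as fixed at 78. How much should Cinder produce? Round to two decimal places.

With the rival's output fixed at 78, Cinder's profit is π_C = (365 - 78 - q_C)q_C - (13q_C + q_C²) = (287 - q_C)q_C - (13q_C + q_C²).
∂π_C/∂q_C = 274 - 4q_C = 0, so q_C = 137/2.

68.50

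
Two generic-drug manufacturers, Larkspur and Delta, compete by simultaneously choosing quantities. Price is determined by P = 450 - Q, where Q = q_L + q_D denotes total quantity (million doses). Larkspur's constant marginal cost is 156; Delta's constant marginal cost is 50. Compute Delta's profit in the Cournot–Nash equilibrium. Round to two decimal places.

Larkspur's profit: π_L = (450 - Q)q_L - (156q_L). Setting ∂π_L/∂q_L = 0: 294 - 2q_L - (q_D) = 0.
Delta's profit: π_D = (450 - Q)q_D - (50q_D). Setting ∂π_D/∂q_D = 0: 400 - 2q_D - (q_L) = 0.
So q_L = (294 - q_D)/2 and q_D = (400 - q_L)/2.
Substituting one into the other gives q_L = 188/3 and q_D = 506/3.
Price P = 450 - 694/3 = 656/3.
Delta's profit: (656/3 - 50)·(506/3) = 28448.4444.

28448.44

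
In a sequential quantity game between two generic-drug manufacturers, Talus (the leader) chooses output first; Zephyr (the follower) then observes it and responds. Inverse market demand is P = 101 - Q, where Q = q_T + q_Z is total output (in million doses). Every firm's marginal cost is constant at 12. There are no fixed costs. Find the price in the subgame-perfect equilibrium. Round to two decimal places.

34.25

The follower Zephyr best-responds to any q_T: π_Z = (101 - Q)q_Z - 12q_Z.
Follower FOC: 89 - q_T - 2q_Z = 0, so q_Z(q_T) = (89 - q_T)/2.
The leader anticipates this reaction. Substituting into P = 101 - Q gives P = 113/2 - (1/2)q_T, so π_T = (113/2 - (1/2)q_T)q_T - 12q_T.
The leader's first-order condition 89/2 - q_T = 0 yields q_T = 89/2.
Then q_Z = (89 - 89/2)/2 = 89/4.
Total output Q = 267/4, so price P = 101 - 267/4 = 137/4.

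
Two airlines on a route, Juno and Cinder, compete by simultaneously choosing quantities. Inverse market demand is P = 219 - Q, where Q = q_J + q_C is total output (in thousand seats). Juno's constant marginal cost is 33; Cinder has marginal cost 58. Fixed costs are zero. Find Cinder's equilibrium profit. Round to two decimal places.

2055.11

Juno's profit: π_J = (219 - Q)q_J - (33q_J). Setting ∂π_J/∂q_J = 0: 186 - 2q_J - (q_C) = 0.
Cinder's first-order condition: 161 - 2q_C - (q_J) = 0.
Best responses: q_J = (186 - q_C)/2, q_C = (161 - q_J)/2.
Solving the pair: q_J = 211/3, q_C = 136/3.
Price P = 219 - 347/3 = 310/3.
Cinder's profit: (310/3 - 58)·(136/3) = 2055.1111.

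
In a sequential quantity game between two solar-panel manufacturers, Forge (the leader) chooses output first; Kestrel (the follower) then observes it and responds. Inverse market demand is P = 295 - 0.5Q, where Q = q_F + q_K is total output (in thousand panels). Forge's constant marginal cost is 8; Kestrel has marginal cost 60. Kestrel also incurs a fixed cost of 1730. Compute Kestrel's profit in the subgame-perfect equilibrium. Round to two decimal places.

The follower Kestrel best-responds to any q_F: π_K = (295 - 0.5Q)q_K - 60q_K.
∂π_K/∂q_K = 235 - (1/2)q_F - q_K = 0 gives the reaction function q_K = (235 - (1/2)q_F).
Forge substitutes q_K(q_F) into its own profit: π_F = q_F(295 - (1/2)q_F - (235 - (1/2)q_F)/2) - 8q_F = (355/2 - (1/4)q_F)q_F - 8q_F.
Leader FOC: 339/2 - (1/2)q_F = 0, so q_F = 339.
Then q_K = (235 - (1/2)·339) = 131/2.
Price P = 295 - (1/2)·(809/2) = 371/4.
Kestrel's profit: (371/4 - 60)·(131/2) - 1730 = 415.1250.

415.13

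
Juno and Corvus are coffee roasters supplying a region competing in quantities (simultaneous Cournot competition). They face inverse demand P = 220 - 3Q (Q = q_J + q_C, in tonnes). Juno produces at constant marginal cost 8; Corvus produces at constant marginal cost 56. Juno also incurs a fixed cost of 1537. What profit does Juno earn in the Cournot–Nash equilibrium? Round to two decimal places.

966.70

Juno's profit: π_J = (220 - 3Q)q_J - (8q_J). Setting ∂π_J/∂q_J = 0: 212 - 6q_J - 3(q_C) = 0.
Corvus's first-order condition: 164 - 6q_C - 3(q_J) = 0.
Rearranging gives the reaction functions q_J = (212 - 3q_C)/6 and q_C = (164 - 3q_J)/6.
Substituting one into the other gives q_J = 260/9 and q_C = 116/9.
Price P = 220 - 3·(376/9) = 284/3.
Juno's profit: (284/3 - 8)·(260/9) - 1537 = 966.7037.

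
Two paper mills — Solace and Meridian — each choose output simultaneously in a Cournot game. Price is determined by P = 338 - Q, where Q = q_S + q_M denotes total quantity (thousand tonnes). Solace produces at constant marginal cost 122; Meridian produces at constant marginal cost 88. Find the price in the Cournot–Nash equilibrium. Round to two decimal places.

Solace's profit: π_S = (338 - Q)q_S - (122q_S). Setting ∂π_S/∂q_S = 0: 216 - 2q_S - (q_M) = 0.
Meridian's profit: π_M = (338 - Q)q_M - (88q_M). Setting ∂π_M/∂q_M = 0: 250 - 2q_M - (q_S) = 0.
So q_S = (216 - q_M)/2 and q_M = (250 - q_S)/2.
Substituting one into the other gives q_S = 182/3 and q_M = 284/3.
Total output Q = 466/3, so price P = 338 - 466/3 = 548/3.

182.67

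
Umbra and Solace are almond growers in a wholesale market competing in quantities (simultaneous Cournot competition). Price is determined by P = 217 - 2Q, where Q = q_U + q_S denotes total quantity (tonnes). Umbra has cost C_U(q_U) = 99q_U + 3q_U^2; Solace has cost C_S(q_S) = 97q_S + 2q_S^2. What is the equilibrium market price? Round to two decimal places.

173.11

Umbra's profit: π_U = (217 - 2Q)q_U - (99q_U + 3q_U²). Setting ∂π_U/∂q_U = 0: 118 - 10q_U - 2(q_S) = 0.
Solace's profit: π_S = (217 - 2Q)q_S - (97q_S + 2q_S²). Setting ∂π_S/∂q_S = 0: 120 - 8q_S - 2(q_U) = 0.
So q_U = (118 - 2q_S)/10 and q_S = (120 - 2q_U)/8.
Solving the pair: q_U = 176/19, q_S = 241/19.
Total output Q = 417/19, so price P = 217 - 2·(417/19) = 173.1053.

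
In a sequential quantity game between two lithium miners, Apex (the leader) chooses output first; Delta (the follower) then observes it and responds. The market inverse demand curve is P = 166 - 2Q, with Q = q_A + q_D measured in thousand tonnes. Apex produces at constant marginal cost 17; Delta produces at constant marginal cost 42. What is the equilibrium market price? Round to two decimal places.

Solve by backward induction. Given q_A, the follower Delta maximises π_D = (166 - 2q_A - 2q_D)q_D - 42q_D.
Setting the follower's marginal profit to zero, 124 - 2q_A - 4q_D = 0, i.e. q_D = (124 - 2q_A)/4.
The leader anticipates this reaction. Substituting into P = 166 - 2Q gives P = 104 - q_A, so π_A = (104 - q_A)q_A - 17q_A.
The leader's first-order condition 87 - 2q_A = 0 yields q_A = 87/2.
Then q_D = (124 - 2·(87/2))/4 = 37/4.
Total output Q = 211/4, so price P = 166 - 2·(211/4) = 121/2.

60.50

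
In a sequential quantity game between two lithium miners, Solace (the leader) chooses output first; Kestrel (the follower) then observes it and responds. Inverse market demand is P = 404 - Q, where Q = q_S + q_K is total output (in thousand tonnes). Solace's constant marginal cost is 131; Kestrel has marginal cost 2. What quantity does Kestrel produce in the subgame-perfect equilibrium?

Solve by backward induction. Given q_S, the follower Kestrel maximises π_K = (404 - q_S - q_K)q_K - 2q_K.
∂π_K/∂q_K = 402 - q_S - 2q_K = 0 gives the reaction function q_K = (402 - q_S)/2.
Solace substitutes q_K(q_S) into its own profit: π_S = q_S(404 - q_S - (402 - q_S)/2) - 131q_S = (203 - (1/2)q_S)q_S - 131q_S.
The leader's first-order condition 72 - q_S = 0 yields q_S = 72.
Then q_K = (402 - 72)/2 = 165.

165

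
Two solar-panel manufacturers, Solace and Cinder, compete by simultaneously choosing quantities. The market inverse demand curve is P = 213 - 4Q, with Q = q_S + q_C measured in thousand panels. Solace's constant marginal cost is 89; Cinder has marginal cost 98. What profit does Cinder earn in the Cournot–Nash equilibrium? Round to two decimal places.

312.11

Solace's profit: π_S = (213 - 4Q)q_S - (89q_S). Setting ∂π_S/∂q_S = 0: 124 - 8q_S - 4(q_C) = 0.
Cinder's first-order condition: 115 - 8q_C - 4(q_S) = 0.
Rearranging gives the reaction functions q_S = (124 - 4q_C)/8 and q_C = (115 - 4q_S)/8.
Substituting one into the other gives q_S = 133/12 and q_C = 53/6.
Price P = 213 - 4·(239/12) = 400/3.
Cinder's profit: (400/3 - 98)·(53/6) = 312.1111.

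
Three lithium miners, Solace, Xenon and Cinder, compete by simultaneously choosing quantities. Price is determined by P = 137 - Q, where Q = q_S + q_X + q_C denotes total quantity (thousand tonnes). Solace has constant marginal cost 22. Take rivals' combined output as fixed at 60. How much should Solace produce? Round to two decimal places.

27.50

With rivals' combined output fixed at 60, Solace's profit is π_S = (137 - 60 - q_S)q_S - (22q_S) = (77 - q_S)q_S - (22q_S).
∂π_S/∂q_S = 55 - 2q_S = 0, so q_S = 55/2.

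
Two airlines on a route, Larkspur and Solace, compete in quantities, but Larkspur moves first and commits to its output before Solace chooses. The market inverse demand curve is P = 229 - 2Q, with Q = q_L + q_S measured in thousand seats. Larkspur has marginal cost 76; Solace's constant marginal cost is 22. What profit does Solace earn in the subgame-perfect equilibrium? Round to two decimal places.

The follower Solace best-responds to any q_L: π_S = (229 - 2Q)q_S - 22q_S.
Setting the follower's marginal profit to zero, 207 - 2q_L - 4q_S = 0, i.e. q_S = (207 - 2q_L)/4.
Larkspur substitutes q_S(q_L) into its own profit: π_L = q_L(229 - 2q_L - (207 - 2q_L)/2) - 76q_L = (251/2 - q_L)q_L - 76q_L.
Leader FOC: 99/2 - 2q_L = 0, so q_L = 99/4.
Then q_S = (207 - 2·(99/4))/4 = 315/8.
Price P = 229 - 2·(513/8) = 403/4.
Solace's profit: (403/4 - 22)·(315/8) = 3100.7813.

3100.78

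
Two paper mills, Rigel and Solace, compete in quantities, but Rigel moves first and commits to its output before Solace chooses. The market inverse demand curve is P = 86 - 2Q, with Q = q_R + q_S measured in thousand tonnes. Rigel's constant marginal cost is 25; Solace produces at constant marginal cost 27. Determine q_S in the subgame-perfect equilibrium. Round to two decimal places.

The follower Solace best-responds to any q_R: π_S = (86 - 2Q)q_S - 27q_S.
Follower FOC: 59 - 2q_R - 4q_S = 0, so q_S(q_R) = (59 - 2q_R)/4.
The leader anticipates this reaction. Substituting into P = 86 - 2Q gives P = 113/2 - q_R, so π_R = (113/2 - q_R)q_R - 25q_R.
Maximising: ∂π_R/∂q_R = 63/2 - 2q_R = 0, giving q_R = 63/4.
Then q_S = (59 - 2·(63/4))/4 = 55/8.

6.88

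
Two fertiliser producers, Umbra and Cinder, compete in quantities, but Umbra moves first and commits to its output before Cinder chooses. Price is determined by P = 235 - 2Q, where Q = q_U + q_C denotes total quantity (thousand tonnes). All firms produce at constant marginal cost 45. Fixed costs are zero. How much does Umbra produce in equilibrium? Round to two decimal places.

47.50

Solve by backward induction. Given q_U, the follower Cinder maximises π_C = (235 - 2q_U - 2q_C)q_C - 45q_C.
Setting the follower's marginal profit to zero, 190 - 2q_U - 4q_C = 0, i.e. q_C = (190 - 2q_U)/4.
Umbra substitutes q_C(q_U) into its own profit: π_U = q_U(235 - 2q_U - (190 - 2q_U)/2) - 45q_U = (140 - q_U)q_U - 45q_U.
The leader's first-order condition 95 - 2q_U = 0 yields q_U = 95/2.
Then q_C = (190 - 2·(95/2))/4 = 95/4.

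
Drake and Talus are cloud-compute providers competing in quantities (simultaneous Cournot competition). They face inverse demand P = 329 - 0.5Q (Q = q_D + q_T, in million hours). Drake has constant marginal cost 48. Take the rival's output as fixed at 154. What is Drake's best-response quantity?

204

With the rival's output fixed at 154, Drake's profit is π_D = (329 - (1/2)·154 - (1/2)q_D)q_D - (48q_D) = (252 - (1/2)q_D)q_D - (48q_D).
∂π_D/∂q_D = 204 - q_D = 0, so q_D = 204.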